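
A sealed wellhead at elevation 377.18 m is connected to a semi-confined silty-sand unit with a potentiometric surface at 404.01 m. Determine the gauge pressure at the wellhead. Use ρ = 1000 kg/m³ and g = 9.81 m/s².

Head above the cap: Δh = 404.01 − 377.18 = 26.83 m.
P = ρgΔh = 1000 × 9.81 × 26.83 = 263202 Pa ≈ 263 kPa.

P ≈ 263 kPa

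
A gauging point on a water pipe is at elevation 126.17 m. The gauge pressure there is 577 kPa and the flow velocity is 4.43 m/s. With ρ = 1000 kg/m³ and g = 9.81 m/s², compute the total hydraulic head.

Pressure head ψ = P/(ρg) = 577×1000 / (1000 × 9.81) = 58.82 m.
Velocity head = v²/(2g) = 4.43² / (2 × 9.81) = 1.000 m.
h = z + ψ + v²/(2g) = 126.17 + 58.82 + 1.000 = 185.99 m.

h ≈ 185.99 m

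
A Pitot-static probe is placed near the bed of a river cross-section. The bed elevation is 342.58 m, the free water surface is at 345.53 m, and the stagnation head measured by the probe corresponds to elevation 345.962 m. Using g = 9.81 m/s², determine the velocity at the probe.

v ≈ 2.91 m/s

Near the bed, under hydrostatic conditions, the piezometric head (z + ψ) equals the free-surface elevation, 345.53 m.
Velocity head = total − piezometric = 345.962 − 345.53 = 0.432 m.
v = √(2g·h_v) = √(2 × 9.81 × 0.432) = 2.91 m/s.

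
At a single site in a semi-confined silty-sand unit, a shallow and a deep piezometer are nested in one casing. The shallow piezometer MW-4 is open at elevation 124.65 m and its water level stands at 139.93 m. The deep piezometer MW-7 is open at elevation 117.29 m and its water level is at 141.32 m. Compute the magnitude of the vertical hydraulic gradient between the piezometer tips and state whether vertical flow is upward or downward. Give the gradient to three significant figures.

Total head at MW-4: h = 139.93 m (water level in the standpipe).
Total head at MW-7: h = 141.32 m.
Δh = h(MW-4) − h(MW-7) = 139.93 − 141.32 = -1.39 m.
Vertical separation Δz = 124.65 − 117.29 = 7.36 m.
|i_v| = |Δh| / Δz = 1.39 / 7.36 = 0.189.
Head is higher in the deep piezometer, so vertical flow is upward (discharge condition).

|i_v| ≈ 0.189; vertical flow is upward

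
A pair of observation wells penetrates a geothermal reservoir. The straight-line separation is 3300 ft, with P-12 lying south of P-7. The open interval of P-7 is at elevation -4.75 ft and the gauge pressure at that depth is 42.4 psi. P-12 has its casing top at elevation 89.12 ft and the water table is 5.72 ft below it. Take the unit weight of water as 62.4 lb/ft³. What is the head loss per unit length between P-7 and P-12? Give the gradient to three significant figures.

i ≈ 0.00294 ft/ft

Pressure head at P-7: ψ = 144·P/γ = 144 × 42.4 / 62.4 = 97.85 ft.
Total head at P-7: h = z + ψ = -4.75 + 97.85 = 93.10 ft.
Total head at P-12: h = 89.12 − 5.72 = 83.40 ft.
Head difference: h(P-7) − h(P-12) = 93.10 − 83.40 = 9.70 ft.
Hydraulic gradient: i = |Δh| / L = 9.70 / 3300 = 0.00294.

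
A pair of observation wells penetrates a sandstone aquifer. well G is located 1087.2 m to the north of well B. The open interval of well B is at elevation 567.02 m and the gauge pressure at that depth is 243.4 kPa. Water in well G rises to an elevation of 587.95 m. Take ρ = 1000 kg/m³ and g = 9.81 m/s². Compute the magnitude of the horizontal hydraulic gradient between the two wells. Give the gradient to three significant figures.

Pressure head at well B: ψ = P/(ρg) = 243.4×1000 / (1000 × 9.81) = 24.81 m.
Total head at well B: h = z + ψ = 567.02 + 24.81 = 591.83 m.
Total head at well G: h = 587.95 m (water level in the piezometer is the total head).
Head difference: h(well B) − h(well G) = 591.83 − 587.95 = 3.88 m.
Hydraulic gradient: i = |Δh| / L = 3.88 / 1087.2 = 0.00357.

i ≈ 0.00357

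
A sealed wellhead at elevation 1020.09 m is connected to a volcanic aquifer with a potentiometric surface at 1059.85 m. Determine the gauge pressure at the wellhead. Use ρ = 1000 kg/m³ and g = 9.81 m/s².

P ≈ 390 kPa

Head above the cap: Δh = 1059.85 − 1020.09 = 39.76 m.
P = ρgΔh = 1000 × 9.81 × 39.76 = 390046 Pa ≈ 390 kPa.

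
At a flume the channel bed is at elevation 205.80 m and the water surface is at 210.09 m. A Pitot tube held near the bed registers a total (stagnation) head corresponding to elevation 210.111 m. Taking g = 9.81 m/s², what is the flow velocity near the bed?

Near the bed, under hydrostatic conditions, the piezometric head (z + ψ) equals the free-surface elevation, 210.09 m.
Velocity head = total − piezometric = 210.111 − 210.09 = 0.021 m.
v = √(2g·h_v) = √(2 × 9.81 × 0.021) = 0.642 m/s.

v ≈ 0.642 m/s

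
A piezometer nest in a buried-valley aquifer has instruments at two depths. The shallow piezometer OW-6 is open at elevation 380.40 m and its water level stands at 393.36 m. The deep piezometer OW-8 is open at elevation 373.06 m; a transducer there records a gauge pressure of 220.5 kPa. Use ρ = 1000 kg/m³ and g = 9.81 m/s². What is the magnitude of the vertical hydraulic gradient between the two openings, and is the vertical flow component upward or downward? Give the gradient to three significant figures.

|i_v| ≈ 0.297; vertical flow is upward

Total head at OW-6: h = 393.36 m (water level in the standpipe).
Pressure head at OW-8: ψ = P/(ρg) = 220.5×1000 / (1000 × 9.81) = 22.48 m.
Total head at OW-8: h = z + ψ = 373.06 + 22.48 = 395.54 m.
Δh = h(OW-6) − h(OW-8) = 393.36 − 395.54 = -2.18 m.
Vertical separation Δz = 380.40 − 373.06 = 7.34 m.
|i_v| = |Δh| / Δz = 2.18 / 7.34 = 0.297.
Head is higher in the deep piezometer, so vertical flow is upward (discharge condition).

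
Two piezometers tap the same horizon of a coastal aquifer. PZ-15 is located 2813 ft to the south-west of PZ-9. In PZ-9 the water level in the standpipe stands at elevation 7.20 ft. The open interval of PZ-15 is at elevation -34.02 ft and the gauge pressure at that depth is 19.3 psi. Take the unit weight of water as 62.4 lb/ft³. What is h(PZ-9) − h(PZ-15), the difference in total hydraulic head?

Total head at PZ-9: h = 7.20 ft (water level in the piezometer is the total head).
Pressure head at PZ-15: ψ = 144·P/γ = 144 × 19.3 / 62.4 = 44.54 ft.
Total head at PZ-15: h = z + ψ = -34.02 + 44.54 = 10.52 ft.
Head difference: h(PZ-9) − h(PZ-15) = 7.20 − 10.52 = -3.32 ft.

Δh ≈ -3.32 ft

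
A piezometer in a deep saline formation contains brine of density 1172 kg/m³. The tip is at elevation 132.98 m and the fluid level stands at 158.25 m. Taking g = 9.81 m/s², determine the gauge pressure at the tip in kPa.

P ≈ 291 kPa

Pressure head ψ = h − z = 158.25 − 132.98 = 25.27 m.
P = ρgψ = 1172 × 9.81 × 25.27 = 290537 Pa ≈ 291 kPa.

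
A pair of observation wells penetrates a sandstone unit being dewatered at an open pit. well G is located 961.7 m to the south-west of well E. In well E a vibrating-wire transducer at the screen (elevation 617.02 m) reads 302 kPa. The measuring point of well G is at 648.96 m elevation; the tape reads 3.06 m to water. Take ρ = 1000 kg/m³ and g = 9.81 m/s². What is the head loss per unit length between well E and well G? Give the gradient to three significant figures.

i ≈ 0.00198 m/m

Pressure head at well E: ψ = P/(ρg) = 302×1000 / (1000 × 9.81) = 30.78 m.
Total head at well E: h = z + ψ = 617.02 + 30.78 = 647.80 m.
Total head at well G: h = 648.96 − 3.06 = 645.90 m.
Head difference: h(well E) − h(well G) = 647.80 − 645.90 = 1.90 m.
Hydraulic gradient: i = |Δh| / L = 1.90 / 961.7 = 0.00198.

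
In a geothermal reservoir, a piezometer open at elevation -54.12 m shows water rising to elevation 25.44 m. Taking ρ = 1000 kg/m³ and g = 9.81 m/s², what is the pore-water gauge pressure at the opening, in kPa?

Pressure head ψ = h − z = 25.44 − (-54.12) = 79.56 m.
P = ρgψ = 1000 × 9.81 × 79.56 = 780484 Pa ≈ 780 kPa.

P ≈ 780 kPa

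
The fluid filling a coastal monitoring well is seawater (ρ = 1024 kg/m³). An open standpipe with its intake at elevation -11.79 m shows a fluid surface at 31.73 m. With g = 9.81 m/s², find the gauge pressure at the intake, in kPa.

P ≈ 437 kPa

Pressure head ψ = h − z = 31.73 − (-11.79) = 43.52 m.
P = ρgψ = 1024 × 9.81 × 43.52 = 437178 Pa ≈ 437 kPa.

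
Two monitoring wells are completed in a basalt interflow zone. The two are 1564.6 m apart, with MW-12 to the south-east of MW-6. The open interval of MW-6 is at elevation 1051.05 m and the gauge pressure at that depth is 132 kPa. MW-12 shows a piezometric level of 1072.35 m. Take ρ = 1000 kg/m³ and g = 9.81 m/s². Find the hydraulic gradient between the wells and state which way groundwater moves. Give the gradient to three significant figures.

i ≈ 0.00501; groundwater flows toward the north-west

Pressure head at MW-6: ψ = P/(ρg) = 132×1000 / (1000 × 9.81) = 13.46 m.
Total head at MW-6: h = z + ψ = 1051.05 + 13.46 = 1064.51 m.
Total head at MW-12: h = 1072.35 m (water level in the piezometer is the total head).
Head difference: h(MW-6) − h(MW-12) = 1064.51 − 1072.35 = -7.84 m.
Hydraulic gradient: i = |Δh| / L = 7.84 / 1564.6 = 0.00501.
Flow is from higher to lower head: from MW-12 toward MW-6, i.e. toward the north-west.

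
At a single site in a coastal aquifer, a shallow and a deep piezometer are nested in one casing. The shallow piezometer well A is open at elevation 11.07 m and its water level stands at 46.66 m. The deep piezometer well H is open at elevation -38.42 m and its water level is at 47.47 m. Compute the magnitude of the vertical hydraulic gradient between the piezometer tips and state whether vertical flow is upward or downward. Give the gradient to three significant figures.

|i_v| ≈ 0.0164; vertical flow is upward

Total head at well A: h = 46.66 m (water level in the standpipe).
Total head at well H: h = 47.47 m.
Δh = h(well A) − h(well H) = 46.66 − 47.47 = -0.81 m.
Vertical separation Δz = 11.07 − (-38.42) = 49.49 m.
|i_v| = |Δh| / Δz = 0.81 / 49.49 = 0.0164.
Head is higher in the deep piezometer, so vertical flow is upward (discharge condition).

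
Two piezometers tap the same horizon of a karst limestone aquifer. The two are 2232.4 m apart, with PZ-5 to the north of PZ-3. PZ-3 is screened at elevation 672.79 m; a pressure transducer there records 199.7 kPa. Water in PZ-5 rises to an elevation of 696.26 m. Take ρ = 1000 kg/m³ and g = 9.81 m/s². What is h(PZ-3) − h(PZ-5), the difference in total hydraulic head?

Δh ≈ -3.11 m

Pressure head at PZ-3: ψ = P/(ρg) = 199.7×1000 / (1000 × 9.81) = 20.36 m.
Total head at PZ-3: h = z + ψ = 672.79 + 20.36 = 693.15 m.
Total head at PZ-5: h = 696.26 m (water level in the piezometer is the total head).
Head difference: h(PZ-3) − h(PZ-5) = 693.15 − 696.26 = -3.11 m.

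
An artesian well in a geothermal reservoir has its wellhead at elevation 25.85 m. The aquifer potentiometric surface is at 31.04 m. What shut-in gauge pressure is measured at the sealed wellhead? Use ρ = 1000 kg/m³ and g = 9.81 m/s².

Head above the cap: Δh = 31.04 − 25.85 = 5.19 m.
P = ρgΔh = 1000 × 9.81 × 5.19 = 50914 Pa ≈ 50.9 kPa.

P ≈ 50.9 kPa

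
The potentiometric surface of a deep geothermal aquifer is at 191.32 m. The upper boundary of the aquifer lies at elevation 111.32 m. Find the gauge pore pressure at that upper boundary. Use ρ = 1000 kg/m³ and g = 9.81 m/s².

P ≈ 785 kPa

Pressure head at the aquifer top: ψ = h − z = 191.32 − 111.32 = 80.00 m.
P = ρgψ = 1000 × 9.81 × 80.00 = 784800 Pa ≈ 785 kPa.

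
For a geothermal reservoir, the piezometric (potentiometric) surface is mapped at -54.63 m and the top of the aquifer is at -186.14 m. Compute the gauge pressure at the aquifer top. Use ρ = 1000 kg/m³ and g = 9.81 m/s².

P ≈ 1290 kPa

Pressure head at the aquifer top: ψ = h − z = -54.63 − (-186.14) = 131.51 m.
P = ρgψ = 1000 × 9.81 × 131.51 = 1290113 Pa ≈ 1290 kPa.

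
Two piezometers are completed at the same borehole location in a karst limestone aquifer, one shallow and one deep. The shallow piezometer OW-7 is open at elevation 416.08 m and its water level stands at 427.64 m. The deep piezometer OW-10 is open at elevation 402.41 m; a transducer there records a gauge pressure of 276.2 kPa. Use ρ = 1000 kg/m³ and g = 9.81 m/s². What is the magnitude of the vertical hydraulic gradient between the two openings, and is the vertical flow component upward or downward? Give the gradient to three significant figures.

|i_v| ≈ 0.214; vertical flow is upward

Total head at OW-7: h = 427.64 m (water level in the standpipe).
Pressure head at OW-10: ψ = P/(ρg) = 276.2×1000 / (1000 × 9.81) = 28.15 m.
Total head at OW-10: h = z + ψ = 402.41 + 28.15 = 430.56 m.
Δh = h(OW-7) − h(OW-10) = 427.64 − 430.56 = -2.92 m.
Vertical separation Δz = 416.08 − 402.41 = 13.67 m.
|i_v| = |Δh| / Δz = 2.92 / 13.67 = 0.214.
Head is higher in the deep piezometer, so vertical flow is upward (discharge condition).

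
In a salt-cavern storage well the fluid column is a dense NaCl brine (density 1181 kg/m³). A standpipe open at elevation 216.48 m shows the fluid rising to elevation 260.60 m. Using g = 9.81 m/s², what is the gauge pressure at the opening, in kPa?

Pressure head ψ = h − z = 260.60 − 216.48 = 44.12 m.
P = ρgψ = 1181 × 9.81 × 44.12 = 511157 Pa ≈ 511 kPa.

P ≈ 511 kPa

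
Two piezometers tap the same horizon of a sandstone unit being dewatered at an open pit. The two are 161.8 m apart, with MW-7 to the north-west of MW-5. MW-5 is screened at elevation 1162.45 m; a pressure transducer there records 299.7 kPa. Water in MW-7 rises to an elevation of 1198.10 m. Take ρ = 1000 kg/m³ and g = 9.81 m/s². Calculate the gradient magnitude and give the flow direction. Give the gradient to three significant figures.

i ≈ 0.0315; groundwater flows toward the south-east

Pressure head at MW-5: ψ = P/(ρg) = 299.7×1000 / (1000 × 9.81) = 30.55 m.
Total head at MW-5: h = z + ψ = 1162.45 + 30.55 = 1193.00 m.
Total head at MW-7: h = 1198.10 m (water level in the piezometer is the total head).
Head difference: h(MW-5) − h(MW-7) = 1193.00 − 1198.10 = -5.10 m.
Hydraulic gradient: i = |Δh| / L = 5.10 / 161.8 = 0.0315.
Flow is from higher to lower head: from MW-7 toward MW-5, i.e. toward the south-east.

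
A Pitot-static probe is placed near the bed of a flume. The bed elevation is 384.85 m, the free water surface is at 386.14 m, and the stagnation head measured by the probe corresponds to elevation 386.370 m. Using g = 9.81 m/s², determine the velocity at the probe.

Near the bed, under hydrostatic conditions, the piezometric head (z + ψ) equals the free-surface elevation, 386.14 m.
Velocity head = total − piezometric = 386.370 − 386.14 = 0.230 m.
v = √(2g·h_v) = √(2 × 9.81 × 0.230) = 2.12 m/s.

v ≈ 2.12 m/s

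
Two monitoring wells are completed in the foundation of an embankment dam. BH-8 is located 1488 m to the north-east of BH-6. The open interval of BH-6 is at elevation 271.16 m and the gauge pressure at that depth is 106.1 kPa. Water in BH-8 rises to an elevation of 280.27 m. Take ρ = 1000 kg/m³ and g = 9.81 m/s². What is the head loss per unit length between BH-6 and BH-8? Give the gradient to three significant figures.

Pressure head at BH-6: ψ = P/(ρg) = 106.1×1000 / (1000 × 9.81) = 10.82 m.
Total head at BH-6: h = z + ψ = 271.16 + 10.82 = 281.98 m.
Total head at BH-8: h = 280.27 m (water level in the piezometer is the total head).
Head difference: h(BH-6) − h(BH-8) = 281.98 − 280.27 = 1.71 m.
Hydraulic gradient: i = |Δh| / L = 1.71 / 1488 = 0.00115.

i ≈ 0.00115 m/m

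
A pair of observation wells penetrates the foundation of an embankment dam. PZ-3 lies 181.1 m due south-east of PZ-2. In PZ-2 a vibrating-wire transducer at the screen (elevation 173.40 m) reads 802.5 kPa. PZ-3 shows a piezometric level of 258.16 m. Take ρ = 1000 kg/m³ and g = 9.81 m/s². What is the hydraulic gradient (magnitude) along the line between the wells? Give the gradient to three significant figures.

Pressure head at PZ-2: ψ = P/(ρg) = 802.5×1000 / (1000 × 9.81) = 81.80 m.
Total head at PZ-2: h = z + ψ = 173.40 + 81.80 = 255.20 m.
Total head at PZ-3: h = 258.16 m (water level in the piezometer is the total head).
Head difference: h(PZ-2) − h(PZ-3) = 255.20 − 258.16 = -2.96 m.
Hydraulic gradient: i = |Δh| / L = 2.96 / 181.1 = 0.0163.

i ≈ 0.0163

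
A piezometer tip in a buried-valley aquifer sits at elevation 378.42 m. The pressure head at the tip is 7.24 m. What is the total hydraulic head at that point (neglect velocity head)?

h ≈ 385.66 m

h = z + ψ = 378.42 + 7.24 = 385.66 m.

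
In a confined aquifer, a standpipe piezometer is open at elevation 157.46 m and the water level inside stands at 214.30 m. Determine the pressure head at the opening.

ψ ≈ 56.84 m

Total head h = 214.30 m (the water-surface elevation in the piezometer).
Pressure head ψ = h − z = 214.30 − 157.46 = 56.84 m.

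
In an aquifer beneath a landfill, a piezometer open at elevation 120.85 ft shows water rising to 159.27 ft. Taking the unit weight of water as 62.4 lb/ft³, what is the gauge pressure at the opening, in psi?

P ≈ 16.6 psi

Pressure head ψ = h − z = 159.27 − 120.85 = 38.42 ft.
P = γ·ψ / 144 = 62.4 × 38.42 / 144 = 16.6 psi.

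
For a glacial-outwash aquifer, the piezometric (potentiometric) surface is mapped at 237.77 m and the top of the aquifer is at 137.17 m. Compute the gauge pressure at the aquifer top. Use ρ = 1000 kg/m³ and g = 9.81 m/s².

Pressure head at the aquifer top: ψ = h − z = 237.77 − 137.17 = 100.60 m.
P = ρgψ = 1000 × 9.81 × 100.60 = 986886 Pa ≈ 987 kPa.

P ≈ 987 kPa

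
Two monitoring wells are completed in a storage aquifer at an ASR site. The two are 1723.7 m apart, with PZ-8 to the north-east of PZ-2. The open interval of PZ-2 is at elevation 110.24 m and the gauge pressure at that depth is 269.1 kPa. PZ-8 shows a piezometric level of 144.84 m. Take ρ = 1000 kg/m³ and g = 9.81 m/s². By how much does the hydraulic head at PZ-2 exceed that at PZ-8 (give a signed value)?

Pressure head at PZ-2: ψ = P/(ρg) = 269.1×1000 / (1000 × 9.81) = 27.43 m.
Total head at PZ-2: h = z + ψ = 110.24 + 27.43 = 137.67 m.
Total head at PZ-8: h = 144.84 m (water level in the piezometer is the total head).
Head difference: h(PZ-2) − h(PZ-8) = 137.67 − 144.84 = -7.17 m.

Δh ≈ -7.17 m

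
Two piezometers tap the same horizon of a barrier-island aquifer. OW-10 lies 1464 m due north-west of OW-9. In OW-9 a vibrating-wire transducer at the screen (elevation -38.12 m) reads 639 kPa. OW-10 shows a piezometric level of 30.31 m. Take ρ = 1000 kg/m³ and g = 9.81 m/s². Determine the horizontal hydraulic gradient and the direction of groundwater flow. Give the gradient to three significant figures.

Pressure head at OW-9: ψ = P/(ρg) = 639×1000 / (1000 × 9.81) = 65.14 m.
Total head at OW-9: h = z + ψ = -38.12 + 65.14 = 27.02 m.
Total head at OW-10: h = 30.31 m (water level in the piezometer is the total head).
Head difference: h(OW-9) − h(OW-10) = 27.02 − 30.31 = -3.29 m.
Hydraulic gradient: i = |Δh| / L = 3.29 / 1464 = 0.00225.
Flow is from higher to lower head: from OW-10 toward OW-9, i.e. toward the south-east.

i ≈ 0.00225; groundwater flows toward the south-east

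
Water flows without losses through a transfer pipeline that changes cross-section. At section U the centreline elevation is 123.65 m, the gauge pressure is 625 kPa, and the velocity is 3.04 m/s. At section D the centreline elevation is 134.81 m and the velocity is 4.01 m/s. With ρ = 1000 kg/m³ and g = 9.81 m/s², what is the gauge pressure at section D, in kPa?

Pressure head at U: ψ₁ = P₁/(ρg) = 625×1000 / (1000 × 9.81) = 63.71 m.
Velocity heads: v₁²/2g = 3.04²/19.62 = 0.471 m; v₂²/2g = 4.01²/19.62 = 0.820 m.
Total head H = z₁ + ψ₁ + v₁²/2g = 123.65 + 63.71 + 0.471 = 187.83 m.
ψ₂ = H − z₂ − v₂²/2g = 187.83 − 134.81 − 0.820 = 52.20 m.
P₂ = ρgψ₂ = 1000 × 9.81 × 52.20 ≈ 512 kPa.

P₂ ≈ 512 kPa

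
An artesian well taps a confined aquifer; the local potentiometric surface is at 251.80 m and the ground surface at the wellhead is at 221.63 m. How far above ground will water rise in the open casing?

≈ 30.17 m above ground

Water rises to the potentiometric surface, so the rise above ground = 251.80 − 221.63 = 30.17 m.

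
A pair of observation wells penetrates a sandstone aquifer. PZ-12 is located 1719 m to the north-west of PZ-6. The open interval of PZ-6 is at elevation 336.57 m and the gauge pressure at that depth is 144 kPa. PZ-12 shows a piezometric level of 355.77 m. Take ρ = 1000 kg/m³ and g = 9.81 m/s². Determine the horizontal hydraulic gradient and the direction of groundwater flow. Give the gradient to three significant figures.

i ≈ 0.00263; groundwater flows toward the south-east

Pressure head at PZ-6: ψ = P/(ρg) = 144×1000 / (1000 × 9.81) = 14.68 m.
Total head at PZ-6: h = z + ψ = 336.57 + 14.68 = 351.25 m.
Total head at PZ-12: h = 355.77 m (water level in the piezometer is the total head).
Head difference: h(PZ-6) − h(PZ-12) = 351.25 − 355.77 = -4.52 m.
Hydraulic gradient: i = |Δh| / L = 4.52 / 1719 = 0.00263.
Flow is from higher to lower head: from PZ-12 toward PZ-6, i.e. toward the south-east.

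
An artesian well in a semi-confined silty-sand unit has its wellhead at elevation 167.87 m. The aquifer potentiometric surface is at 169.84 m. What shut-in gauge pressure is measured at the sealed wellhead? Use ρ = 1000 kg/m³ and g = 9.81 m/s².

Head above the cap: Δh = 169.84 − 167.87 = 1.97 m.
P = ρgΔh = 1000 × 9.81 × 1.97 = 19326 Pa ≈ 19.3 kPa.

P ≈ 19.3 kPa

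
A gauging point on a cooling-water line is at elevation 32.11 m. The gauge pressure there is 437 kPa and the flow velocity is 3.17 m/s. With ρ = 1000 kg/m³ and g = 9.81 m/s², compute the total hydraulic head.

h ≈ 77.17 m

Pressure head ψ = P/(ρg) = 437×1000 / (1000 × 9.81) = 44.55 m.
Velocity head = v²/(2g) = 3.17² / (2 × 9.81) = 0.512 m.
h = z + ψ + v²/(2g) = 32.11 + 44.55 + 0.512 = 77.17 m.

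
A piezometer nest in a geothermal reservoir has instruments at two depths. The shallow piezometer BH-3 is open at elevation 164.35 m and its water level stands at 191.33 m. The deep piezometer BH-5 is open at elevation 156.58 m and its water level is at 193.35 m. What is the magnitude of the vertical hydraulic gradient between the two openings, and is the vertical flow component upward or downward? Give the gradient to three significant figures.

|i_v| ≈ 0.260; vertical flow is upward

Total head at BH-3: h = 191.33 m (water level in the standpipe).
Total head at BH-5: h = 193.35 m.
Δh = h(BH-3) − h(BH-5) = 191.33 − 193.35 = -2.02 m.
Vertical separation Δz = 164.35 − 156.58 = 7.77 m.
|i_v| = |Δh| / Δz = 2.02 / 7.77 = 0.260.
Head is higher in the deep piezometer, so vertical flow is upward (discharge condition).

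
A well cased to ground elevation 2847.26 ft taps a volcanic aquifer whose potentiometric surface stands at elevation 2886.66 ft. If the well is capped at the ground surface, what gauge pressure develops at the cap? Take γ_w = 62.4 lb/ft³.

Head above the cap: Δh = 2886.66 − 2847.26 = 39.40 ft.
P = γΔh/144 = 62.4 × 39.40 / 144 = 17.1 psi.

P ≈ 17.1 psi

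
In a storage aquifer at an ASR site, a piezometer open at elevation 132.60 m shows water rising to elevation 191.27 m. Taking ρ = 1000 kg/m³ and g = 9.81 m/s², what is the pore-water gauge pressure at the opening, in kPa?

Pressure head ψ = h − z = 191.27 − 132.60 = 58.67 m.
P = ρgψ = 1000 × 9.81 × 58.67 = 575553 Pa ≈ 576 kPa.

P ≈ 576 kPa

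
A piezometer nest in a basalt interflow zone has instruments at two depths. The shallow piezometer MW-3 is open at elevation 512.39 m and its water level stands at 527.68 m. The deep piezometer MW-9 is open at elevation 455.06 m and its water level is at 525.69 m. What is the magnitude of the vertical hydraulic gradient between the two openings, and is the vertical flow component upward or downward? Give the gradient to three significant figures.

|i_v| ≈ 0.0347; vertical flow is downward

Total head at MW-3: h = 527.68 m (water level in the standpipe).
Total head at MW-9: h = 525.69 m.
Δh = h(MW-3) − h(MW-9) = 527.68 − 525.69 = 1.99 m.
Vertical separation Δz = 512.39 − 455.06 = 57.33 m.
|i_v| = |Δh| / Δz = 1.99 / 57.33 = 0.0347.
Head is higher in the shallow piezometer, so vertical flow is downward (recharge condition).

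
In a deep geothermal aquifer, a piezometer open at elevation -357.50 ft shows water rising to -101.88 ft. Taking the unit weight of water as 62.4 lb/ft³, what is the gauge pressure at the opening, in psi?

P ≈ 111 psi

Pressure head ψ = h − z = -101.88 − (-357.50) = 255.62 ft.
P = γ·ψ / 144 = 62.4 × 255.62 / 144 = 111 psi.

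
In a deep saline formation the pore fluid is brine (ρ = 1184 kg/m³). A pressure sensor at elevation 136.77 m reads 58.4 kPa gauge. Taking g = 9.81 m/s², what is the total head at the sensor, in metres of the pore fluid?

ψ = P/(ρg) = 58.4×1000 / (1184 × 9.81) = 5.03 m.
h = z + ψ = 136.77 + 5.03 = 141.80 m.

h ≈ 141.80 m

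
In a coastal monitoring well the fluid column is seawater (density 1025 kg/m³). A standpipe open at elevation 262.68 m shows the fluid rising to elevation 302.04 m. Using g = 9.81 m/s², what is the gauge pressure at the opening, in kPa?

P ≈ 396 kPa

Pressure head ψ = h − z = 302.04 − 262.68 = 39.36 m.
P = ρgψ = 1025 × 9.81 × 39.36 = 395775 Pa ≈ 396 kPa.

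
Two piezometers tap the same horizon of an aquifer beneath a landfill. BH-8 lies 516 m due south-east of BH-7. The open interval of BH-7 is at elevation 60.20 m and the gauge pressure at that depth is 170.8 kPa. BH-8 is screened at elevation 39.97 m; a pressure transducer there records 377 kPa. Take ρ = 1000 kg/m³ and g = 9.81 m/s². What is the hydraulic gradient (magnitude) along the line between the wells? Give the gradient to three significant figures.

i ≈ 0.00153

Pressure head at BH-7: ψ = P/(ρg) = 170.8×1000 / (1000 × 9.81) = 17.41 m.
Total head at BH-7: h = z + ψ = 60.20 + 17.41 = 77.61 m.
Pressure head at BH-8: ψ = P/(ρg) = 377×1000 / (1000 × 9.81) = 38.43 m.
Total head at BH-8: h = z + ψ = 39.97 + 38.43 = 78.40 m.
Head difference: h(BH-7) − h(BH-8) = 77.61 − 78.40 = -0.79 m.
Hydraulic gradient: i = |Δh| / L = 0.79 / 516 = 0.00153.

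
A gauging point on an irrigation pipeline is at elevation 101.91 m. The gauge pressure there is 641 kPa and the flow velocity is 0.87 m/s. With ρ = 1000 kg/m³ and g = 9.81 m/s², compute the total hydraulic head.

h ≈ 167.29 m

Pressure head ψ = P/(ρg) = 641×1000 / (1000 × 9.81) = 65.34 m.
Velocity head = v²/(2g) = 0.87² / (2 × 9.81) = 0.039 m.
h = z + ψ + v²/(2g) = 101.91 + 65.34 + 0.039 = 167.29 m.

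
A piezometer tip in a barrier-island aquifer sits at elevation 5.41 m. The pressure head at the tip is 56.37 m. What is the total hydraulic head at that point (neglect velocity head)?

h ≈ 61.78 m

h = z + ψ = 5.41 + 56.37 = 61.78 m.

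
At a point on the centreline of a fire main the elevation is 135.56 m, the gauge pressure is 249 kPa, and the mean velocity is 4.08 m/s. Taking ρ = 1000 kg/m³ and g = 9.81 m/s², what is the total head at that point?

Pressure head ψ = P/(ρg) = 249×1000 / (1000 × 9.81) = 25.38 m.
Velocity head = v²/(2g) = 4.08² / (2 × 9.81) = 0.848 m.
h = z + ψ + v²/(2g) = 135.56 + 25.38 + 0.848 = 161.79 m.

h ≈ 161.79 m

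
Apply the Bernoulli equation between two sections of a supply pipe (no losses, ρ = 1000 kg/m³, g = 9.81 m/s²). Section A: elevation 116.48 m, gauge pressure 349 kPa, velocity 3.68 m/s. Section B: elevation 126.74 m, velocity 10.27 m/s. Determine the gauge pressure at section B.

Pressure head at A: ψ₁ = P₁/(ρg) = 349×1000 / (1000 × 9.81) = 35.58 m.
Velocity heads: v₁²/2g = 3.68²/19.62 = 0.690 m; v₂²/2g = 10.27²/19.62 = 5.376 m.
Total head H = z₁ + ψ₁ + v₁²/2g = 116.48 + 35.58 + 0.690 = 152.75 m.
ψ₂ = H − z₂ − v₂²/2g = 152.75 − 126.74 − 5.376 = 20.63 m.
P₂ = ρgψ₂ = 1000 × 9.81 × 20.63 ≈ 202 kPa.

P₂ ≈ 202 kPa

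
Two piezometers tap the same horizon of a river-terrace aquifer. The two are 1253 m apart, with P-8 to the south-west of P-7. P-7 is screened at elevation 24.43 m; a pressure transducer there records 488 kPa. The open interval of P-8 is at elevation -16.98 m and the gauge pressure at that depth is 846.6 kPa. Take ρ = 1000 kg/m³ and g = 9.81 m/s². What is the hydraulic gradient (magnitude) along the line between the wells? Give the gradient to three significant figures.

Pressure head at P-7: ψ = P/(ρg) = 488×1000 / (1000 × 9.81) = 49.75 m.
Total head at P-7: h = z + ψ = 24.43 + 49.75 = 74.18 m.
Pressure head at P-8: ψ = P/(ρg) = 846.6×1000 / (1000 × 9.81) = 86.30 m.
Total head at P-8: h = z + ψ = -16.98 + 86.30 = 69.32 m.
Head difference: h(P-7) − h(P-8) = 74.18 − 69.32 = 4.86 m.
Hydraulic gradient: i = |Δh| / L = 4.86 / 1253 = 0.00388.

i ≈ 0.00388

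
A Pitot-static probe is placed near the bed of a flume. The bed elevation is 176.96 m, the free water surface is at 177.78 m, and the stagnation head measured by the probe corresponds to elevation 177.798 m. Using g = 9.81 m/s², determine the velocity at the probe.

v ≈ 0.594 m/s

Near the bed, under hydrostatic conditions, the piezometric head (z + ψ) equals the free-surface elevation, 177.78 m.
Velocity head = total − piezometric = 177.798 − 177.78 = 0.018 m.
v = √(2g·h_v) = √(2 × 9.81 × 0.018) = 0.594 m/s.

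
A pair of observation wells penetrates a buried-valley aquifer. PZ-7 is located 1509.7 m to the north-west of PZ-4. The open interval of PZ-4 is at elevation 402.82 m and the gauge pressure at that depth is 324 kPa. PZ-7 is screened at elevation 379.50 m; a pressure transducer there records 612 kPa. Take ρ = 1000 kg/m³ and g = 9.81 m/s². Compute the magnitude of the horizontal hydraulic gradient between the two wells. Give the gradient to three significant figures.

i ≈ 0.00400

Pressure head at PZ-4: ψ = P/(ρg) = 324×1000 / (1000 × 9.81) = 33.03 m.
Total head at PZ-4: h = z + ψ = 402.82 + 33.03 = 435.85 m.
Pressure head at PZ-7: ψ = P/(ρg) = 612×1000 / (1000 × 9.81) = 62.39 m.
Total head at PZ-7: h = z + ψ = 379.50 + 62.39 = 441.89 m.
Head difference: h(PZ-4) − h(PZ-7) = 435.85 − 441.89 = -6.04 m.
Hydraulic gradient: i = |Δh| / L = 6.04 / 1509.7 = 0.00400.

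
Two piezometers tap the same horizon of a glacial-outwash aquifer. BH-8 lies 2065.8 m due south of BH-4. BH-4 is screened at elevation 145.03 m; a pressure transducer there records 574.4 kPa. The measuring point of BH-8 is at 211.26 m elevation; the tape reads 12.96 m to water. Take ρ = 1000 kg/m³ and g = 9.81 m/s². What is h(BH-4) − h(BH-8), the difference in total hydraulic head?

Pressure head at BH-4: ψ = P/(ρg) = 574.4×1000 / (1000 × 9.81) = 58.55 m.
Total head at BH-4: h = z + ψ = 145.03 + 58.55 = 203.58 m.
Total head at BH-8: h = 211.26 − 12.96 = 198.30 m.
Head difference: h(BH-4) − h(BH-8) = 203.58 − 198.30 = 5.28 m.

Δh ≈ 5.28 m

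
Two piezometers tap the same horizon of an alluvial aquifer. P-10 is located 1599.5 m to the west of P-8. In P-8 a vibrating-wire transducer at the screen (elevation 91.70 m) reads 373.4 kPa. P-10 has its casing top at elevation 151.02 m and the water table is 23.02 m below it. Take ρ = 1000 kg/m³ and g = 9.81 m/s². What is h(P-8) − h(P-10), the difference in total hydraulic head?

Δh ≈ 1.76 m

Pressure head at P-8: ψ = P/(ρg) = 373.4×1000 / (1000 × 9.81) = 38.06 m.
Total head at P-8: h = z + ψ = 91.70 + 38.06 = 129.76 m.
Total head at P-10: h = 151.02 − 23.02 = 128.00 m.
Head difference: h(P-8) − h(P-10) = 129.76 − 128.00 = 1.76 m.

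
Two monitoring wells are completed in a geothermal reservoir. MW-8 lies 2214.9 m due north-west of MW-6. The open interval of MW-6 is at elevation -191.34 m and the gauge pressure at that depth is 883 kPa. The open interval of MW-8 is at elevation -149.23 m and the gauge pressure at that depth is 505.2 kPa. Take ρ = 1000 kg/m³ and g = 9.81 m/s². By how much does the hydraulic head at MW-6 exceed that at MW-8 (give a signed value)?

Δh ≈ -3.60 m

Pressure head at MW-6: ψ = P/(ρg) = 883×1000 / (1000 × 9.81) = 90.01 m.
Total head at MW-6: h = z + ψ = -191.34 + 90.01 = -101.33 m.
Pressure head at MW-8: ψ = P/(ρg) = 505.2×1000 / (1000 × 9.81) = 51.50 m.
Total head at MW-8: h = z + ψ = -149.23 + 51.50 = -97.73 m.
Head difference: h(MW-6) − h(MW-8) = -101.33 − (-97.73) = -3.60 m.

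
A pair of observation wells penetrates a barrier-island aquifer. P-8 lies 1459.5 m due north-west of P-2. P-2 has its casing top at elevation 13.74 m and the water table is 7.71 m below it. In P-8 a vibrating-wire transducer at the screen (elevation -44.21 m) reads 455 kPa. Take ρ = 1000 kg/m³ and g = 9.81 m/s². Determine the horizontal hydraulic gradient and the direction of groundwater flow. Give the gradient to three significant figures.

Total head at P-2: h = 13.74 − 7.71 = 6.03 m.
Pressure head at P-8: ψ = P/(ρg) = 455×1000 / (1000 × 9.81) = 46.38 m.
Total head at P-8: h = z + ψ = -44.21 + 46.38 = 2.17 m.
Head difference: h(P-2) − h(P-8) = 6.03 − 2.17 = 3.86 m.
Hydraulic gradient: i = |Δh| / L = 3.86 / 1459.5 = 0.00264.
Flow is from higher to lower head: from P-2 toward P-8, i.e. toward the north-west.

i ≈ 0.00264; groundwater flows toward the north-west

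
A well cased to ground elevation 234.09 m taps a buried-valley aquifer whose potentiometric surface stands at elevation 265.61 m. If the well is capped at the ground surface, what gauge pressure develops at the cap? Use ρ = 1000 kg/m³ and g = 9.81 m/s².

P ≈ 309 kPa

Head above the cap: Δh = 265.61 − 234.09 = 31.52 m.
P = ρgΔh = 1000 × 9.81 × 31.52 = 309211 Pa ≈ 309 kPa.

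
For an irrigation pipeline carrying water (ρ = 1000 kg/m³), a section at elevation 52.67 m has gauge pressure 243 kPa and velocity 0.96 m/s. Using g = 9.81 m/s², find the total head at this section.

h ≈ 77.49 m

Pressure head ψ = P/(ρg) = 243×1000 / (1000 × 9.81) = 24.77 m.
Velocity head = v²/(2g) = 0.96² / (2 × 9.81) = 0.047 m.
h = z + ψ + v²/(2g) = 52.67 + 24.77 + 0.047 = 77.49 m.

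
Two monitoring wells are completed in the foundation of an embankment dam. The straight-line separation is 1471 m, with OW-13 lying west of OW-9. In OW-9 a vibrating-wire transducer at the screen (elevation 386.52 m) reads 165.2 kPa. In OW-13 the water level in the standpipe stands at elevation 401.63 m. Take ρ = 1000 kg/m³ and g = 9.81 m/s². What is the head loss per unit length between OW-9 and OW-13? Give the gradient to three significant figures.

Pressure head at OW-9: ψ = P/(ρg) = 165.2×1000 / (1000 × 9.81) = 16.84 m.
Total head at OW-9: h = z + ψ = 386.52 + 16.84 = 403.36 m.
Total head at OW-13: h = 401.63 m (water level in the piezometer is the total head).
Head difference: h(OW-9) − h(OW-13) = 403.36 − 401.63 = 1.73 m.
Hydraulic gradient: i = |Δh| / L = 1.73 / 1471 = 0.00118.

i ≈ 0.00118 m/m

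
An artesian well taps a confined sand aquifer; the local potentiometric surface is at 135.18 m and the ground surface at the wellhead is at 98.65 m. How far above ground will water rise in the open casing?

Water rises to the potentiometric surface, so the rise above ground = 135.18 − 98.65 = 36.53 m.

≈ 36.53 m above ground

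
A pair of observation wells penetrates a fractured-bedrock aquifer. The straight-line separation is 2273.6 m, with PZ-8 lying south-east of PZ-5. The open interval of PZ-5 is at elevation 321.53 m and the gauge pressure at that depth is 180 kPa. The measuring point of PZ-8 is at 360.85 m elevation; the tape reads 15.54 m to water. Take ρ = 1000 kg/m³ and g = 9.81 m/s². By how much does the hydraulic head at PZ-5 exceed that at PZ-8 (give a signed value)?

Pressure head at PZ-5: ψ = P/(ρg) = 180×1000 / (1000 × 9.81) = 18.35 m.
Total head at PZ-5: h = z + ψ = 321.53 + 18.35 = 339.88 m.
Total head at PZ-8: h = 360.85 − 15.54 = 345.31 m.
Head difference: h(PZ-5) − h(PZ-8) = 339.88 − 345.31 = -5.43 m.

Δh ≈ -5.43 m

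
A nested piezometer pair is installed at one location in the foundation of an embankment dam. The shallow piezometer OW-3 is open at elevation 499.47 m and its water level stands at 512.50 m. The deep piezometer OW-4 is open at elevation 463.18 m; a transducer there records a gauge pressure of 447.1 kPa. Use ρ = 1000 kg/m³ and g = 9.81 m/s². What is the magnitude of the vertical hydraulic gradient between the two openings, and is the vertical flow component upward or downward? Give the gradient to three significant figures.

Total head at OW-3: h = 512.50 m (water level in the standpipe).
Pressure head at OW-4: ψ = P/(ρg) = 447.1×1000 / (1000 × 9.81) = 45.58 m.
Total head at OW-4: h = z + ψ = 463.18 + 45.58 = 508.76 m.
Δh = h(OW-3) − h(OW-4) = 512.50 − 508.76 = 3.74 m.
Vertical separation Δz = 499.47 − 463.18 = 36.29 m.
|i_v| = |Δh| / Δz = 3.74 / 36.29 = 0.103.
Head is higher in the shallow piezometer, so vertical flow is downward (recharge condition).

|i_v| ≈ 0.103; vertical flow is downward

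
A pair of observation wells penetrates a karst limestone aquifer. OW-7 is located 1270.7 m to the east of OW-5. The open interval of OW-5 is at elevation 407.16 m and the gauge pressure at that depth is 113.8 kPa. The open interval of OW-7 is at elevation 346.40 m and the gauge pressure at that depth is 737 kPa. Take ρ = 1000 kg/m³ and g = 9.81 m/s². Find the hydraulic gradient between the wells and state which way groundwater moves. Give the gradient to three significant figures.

Pressure head at OW-5: ψ = P/(ρg) = 113.8×1000 / (1000 × 9.81) = 11.60 m.
Total head at OW-5: h = z + ψ = 407.16 + 11.60 = 418.76 m.
Pressure head at OW-7: ψ = P/(ρg) = 737×1000 / (1000 × 9.81) = 75.13 m.
Total head at OW-7: h = z + ψ = 346.40 + 75.13 = 421.53 m.
Head difference: h(OW-5) − h(OW-7) = 418.76 − 421.53 = -2.77 m.
Hydraulic gradient: i = |Δh| / L = 2.77 / 1270.7 = 0.00218.
Flow is from higher to lower head: from OW-7 toward OW-5, i.e. toward the west.

i ≈ 0.00218; groundwater flows toward the west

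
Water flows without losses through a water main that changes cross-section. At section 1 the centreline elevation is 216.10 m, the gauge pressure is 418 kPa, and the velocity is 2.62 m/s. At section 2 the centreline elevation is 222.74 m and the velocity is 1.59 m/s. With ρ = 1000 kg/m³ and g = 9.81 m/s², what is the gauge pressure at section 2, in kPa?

Pressure head at 1: ψ₁ = P₁/(ρg) = 418×1000 / (1000 × 9.81) = 42.61 m.
Velocity heads: v₁²/2g = 2.62²/19.62 = 0.350 m; v₂²/2g = 1.59²/19.62 = 0.129 m.
Total head H = z₁ + ψ₁ + v₁²/2g = 216.10 + 42.61 + 0.350 = 259.06 m.
ψ₂ = H − z₂ − v₂²/2g = 259.06 − 222.74 − 0.129 = 36.19 m.
P₂ = ρgψ₂ = 1000 × 9.81 × 36.19 ≈ 355 kPa.

P₂ ≈ 355 kPa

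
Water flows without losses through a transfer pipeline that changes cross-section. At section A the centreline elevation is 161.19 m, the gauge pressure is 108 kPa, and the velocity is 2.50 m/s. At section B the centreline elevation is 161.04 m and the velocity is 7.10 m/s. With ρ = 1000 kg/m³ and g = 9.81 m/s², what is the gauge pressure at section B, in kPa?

P₂ ≈ 87.4 kPa

Pressure head at A: ψ₁ = P₁/(ρg) = 108×1000 / (1000 × 9.81) = 11.01 m.
Velocity heads: v₁²/2g = 2.50²/19.62 = 0.319 m; v₂²/2g = 7.10²/19.62 = 2.569 m.
Total head H = z₁ + ψ₁ + v₁²/2g = 161.19 + 11.01 + 0.319 = 172.52 m.
ψ₂ = H − z₂ − v₂²/2g = 172.52 − 161.04 − 2.569 = 8.91 m.
P₂ = ρgψ₂ = 1000 × 9.81 × 8.91 ≈ 87.4 kPa.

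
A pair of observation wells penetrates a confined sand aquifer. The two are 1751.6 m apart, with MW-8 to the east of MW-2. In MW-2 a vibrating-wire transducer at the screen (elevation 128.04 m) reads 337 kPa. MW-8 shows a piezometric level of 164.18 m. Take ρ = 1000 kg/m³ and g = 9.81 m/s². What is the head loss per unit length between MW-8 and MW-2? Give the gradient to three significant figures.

Pressure head at MW-2: ψ = P/(ρg) = 337×1000 / (1000 × 9.81) = 34.35 m.
Total head at MW-2: h = z + ψ = 128.04 + 34.35 = 162.39 m.
Total head at MW-8: h = 164.18 m (water level in the piezometer is the total head).
Head difference: h(MW-2) − h(MW-8) = 162.39 − 164.18 = -1.79 m.
Hydraulic gradient: i = |Δh| / L = 1.79 / 1751.6 = 0.00102.

i ≈ 0.00102 m/m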